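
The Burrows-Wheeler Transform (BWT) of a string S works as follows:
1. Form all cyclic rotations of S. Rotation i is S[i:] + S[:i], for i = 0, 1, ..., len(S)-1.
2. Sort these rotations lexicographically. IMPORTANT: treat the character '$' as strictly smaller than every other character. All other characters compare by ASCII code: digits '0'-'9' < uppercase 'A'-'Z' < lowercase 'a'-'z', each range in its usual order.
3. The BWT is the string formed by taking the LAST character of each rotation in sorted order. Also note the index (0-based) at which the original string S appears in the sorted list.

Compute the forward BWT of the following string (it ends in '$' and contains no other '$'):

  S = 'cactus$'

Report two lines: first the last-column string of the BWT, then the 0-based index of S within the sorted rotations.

All 7 rotations (rotation i = S[i:]+S[:i]):
  rot[0] = cactus$
  rot[1] = actus$c
  rot[2] = ctus$ca
  rot[3] = tus$cac
  rot[4] = us$cact
  rot[5] = s$cactu
  rot[6] = $cactus
Sorted (with $ < everything):
  sorted[0] = $cactus  (last char: 's')
  sorted[1] = actus$c  (last char: 'c')
  sorted[2] = cactus$  (last char: '$')
  sorted[3] = ctus$ca  (last char: 'a')
  sorted[4] = s$cactu  (last char: 'u')
  sorted[5] = tus$cac  (last char: 'c')
  sorted[6] = us$cact  (last char: 't')
Last column: sc$auct
Original string S is at sorted index 2

Answer: sc$auct
2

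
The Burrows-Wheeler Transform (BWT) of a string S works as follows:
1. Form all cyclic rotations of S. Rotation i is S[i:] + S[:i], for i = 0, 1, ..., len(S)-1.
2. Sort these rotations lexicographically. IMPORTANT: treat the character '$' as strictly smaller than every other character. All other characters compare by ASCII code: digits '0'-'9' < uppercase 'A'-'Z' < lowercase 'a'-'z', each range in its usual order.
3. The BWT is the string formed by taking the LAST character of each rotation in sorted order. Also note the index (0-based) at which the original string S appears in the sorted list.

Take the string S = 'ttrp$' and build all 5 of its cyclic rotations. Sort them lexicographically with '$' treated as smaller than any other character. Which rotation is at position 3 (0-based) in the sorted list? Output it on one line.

Answer: trp$t

Derivation:
All 5 rotations (rotation i = S[i:]+S[:i]):
  rot[0] = ttrp$
  rot[1] = trp$t
  rot[2] = rp$tt
  rot[3] = p$ttr
  rot[4] = $ttrp
Sorted (with $ < everything):
  sorted[0] = $ttrp
  sorted[1] = p$ttr
  sorted[2] = rp$tt
  sorted[3] = trp$t
  sorted[4] = ttrp$
sorted[3] = trp$t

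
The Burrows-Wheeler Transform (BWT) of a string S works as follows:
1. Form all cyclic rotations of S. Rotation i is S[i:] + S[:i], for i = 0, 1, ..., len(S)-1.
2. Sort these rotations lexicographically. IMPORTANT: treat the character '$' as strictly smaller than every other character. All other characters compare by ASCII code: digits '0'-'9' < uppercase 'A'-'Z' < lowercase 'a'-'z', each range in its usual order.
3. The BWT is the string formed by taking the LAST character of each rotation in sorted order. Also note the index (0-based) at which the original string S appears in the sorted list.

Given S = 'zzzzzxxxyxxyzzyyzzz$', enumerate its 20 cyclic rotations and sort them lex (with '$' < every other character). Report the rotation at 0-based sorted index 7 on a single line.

All 20 rotations (rotation i = S[i:]+S[:i]):
  rot[0] = zzzzzxxxyxxyzzyyzzz$
  rot[1] = zzzzxxxyxxyzzyyzzz$z
  rot[2] = zzzxxxyxxyzzyyzzz$zz
  rot[3] = zzxxxyxxyzzyyzzz$zzz
  rot[4] = zxxxyxxyzzyyzzz$zzzz
  rot[5] = xxxyxxyzzyyzzz$zzzzz
  rot[6] = xxyxxyzzyyzzz$zzzzzx
  rot[7] = xyxxyzzyyzzz$zzzzzxx
  rot[8] = yxxyzzyyzzz$zzzzzxxx
  rot[9] = xxyzzyyzzz$zzzzzxxxy
  rot[10] = xyzzyyzzz$zzzzzxxxyx
  rot[11] = yzzyyzzz$zzzzzxxxyxx
  rot[12] = zzyyzzz$zzzzzxxxyxxy
  rot[13] = zyyzzz$zzzzzxxxyxxyz
  rot[14] = yyzzz$zzzzzxxxyxxyzz
  rot[15] = yzzz$zzzzzxxxyxxyzzy
  rot[16] = zzz$zzzzzxxxyxxyzzyy
  rot[17] = zz$zzzzzxxxyxxyzzyyz
  rot[18] = z$zzzzzxxxyxxyzzyyzz
  rot[19] = $zzzzzxxxyxxyzzyyzzz
Sorted (with $ < everything):
  sorted[0] = $zzzzzxxxyxxyzzyyzzz
  sorted[1] = xxxyxxyzzyyzzz$zzzzz
  sorted[2] = xxyxxyzzyyzzz$zzzzzx
  sorted[3] = xxyzzyyzzz$zzzzzxxxy
  sorted[4] = xyxxyzzyyzzz$zzzzzxx
  sorted[5] = xyzzyyzzz$zzzzzxxxyx
  sorted[6] = yxxyzzyyzzz$zzzzzxxx
  sorted[7] = yyzzz$zzzzzxxxyxxyzz
  sorted[8] = yzzyyzzz$zzzzzxxxyxx
  sorted[9] = yzzz$zzzzzxxxyxxyzzy
  sorted[10] = z$zzzzzxxxyxxyzzyyzz
  sorted[11] = zxxxyxxyzzyyzzz$zzzz
  sorted[12] = zyyzzz$zzzzzxxxyxxyz
  sorted[13] = zz$zzzzzxxxyxxyzzyyz
  sorted[14] = zzxxxyxxyzzyyzzz$zzz
  sorted[15] = zzyyzzz$zzzzzxxxyxxy
  sorted[16] = zzz$zzzzzxxxyxxyzzyy
  sorted[17] = zzzxxxyxxyzzyyzzz$zz
  sorted[18] = zzzzxxxyxxyzzyyzzz$z
  sorted[19] = zzzzzxxxyxxyzzyyzzz$
sorted[7] = yyzzz$zzzzzxxxyxxyzz

Answer: yyzzz$zzzzzxxxyxxyzz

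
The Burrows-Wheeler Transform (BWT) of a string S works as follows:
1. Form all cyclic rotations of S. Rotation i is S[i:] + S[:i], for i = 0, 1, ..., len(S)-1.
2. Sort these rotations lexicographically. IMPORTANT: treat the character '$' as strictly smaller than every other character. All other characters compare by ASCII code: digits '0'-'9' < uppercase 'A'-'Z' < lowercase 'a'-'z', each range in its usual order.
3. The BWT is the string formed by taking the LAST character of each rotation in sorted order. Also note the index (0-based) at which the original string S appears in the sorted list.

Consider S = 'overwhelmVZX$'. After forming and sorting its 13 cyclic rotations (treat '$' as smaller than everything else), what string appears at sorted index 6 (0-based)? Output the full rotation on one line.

Answer: helmVZX$overw

Derivation:
All 13 rotations (rotation i = S[i:]+S[:i]):
  rot[0] = overwhelmVZX$
  rot[1] = verwhelmVZX$o
  rot[2] = erwhelmVZX$ov
  rot[3] = rwhelmVZX$ove
  rot[4] = whelmVZX$over
  rot[5] = helmVZX$overw
  rot[6] = elmVZX$overwh
  rot[7] = lmVZX$overwhe
  rot[8] = mVZX$overwhel
  rot[9] = VZX$overwhelm
  rot[10] = ZX$overwhelmV
  rot[11] = X$overwhelmVZ
  rot[12] = $overwhelmVZX
Sorted (with $ < everything):
  sorted[0] = $overwhelmVZX
  sorted[1] = VZX$overwhelm
  sorted[2] = X$overwhelmVZ
  sorted[3] = ZX$overwhelmV
  sorted[4] = elmVZX$overwh
  sorted[5] = erwhelmVZX$ov
  sorted[6] = helmVZX$overw
  sorted[7] = lmVZX$overwhe
  sorted[8] = mVZX$overwhel
  sorted[9] = overwhelmVZX$
  sorted[10] = rwhelmVZX$ove
  sorted[11] = verwhelmVZX$o
  sorted[12] = whelmVZX$over
sorted[6] = helmVZX$overw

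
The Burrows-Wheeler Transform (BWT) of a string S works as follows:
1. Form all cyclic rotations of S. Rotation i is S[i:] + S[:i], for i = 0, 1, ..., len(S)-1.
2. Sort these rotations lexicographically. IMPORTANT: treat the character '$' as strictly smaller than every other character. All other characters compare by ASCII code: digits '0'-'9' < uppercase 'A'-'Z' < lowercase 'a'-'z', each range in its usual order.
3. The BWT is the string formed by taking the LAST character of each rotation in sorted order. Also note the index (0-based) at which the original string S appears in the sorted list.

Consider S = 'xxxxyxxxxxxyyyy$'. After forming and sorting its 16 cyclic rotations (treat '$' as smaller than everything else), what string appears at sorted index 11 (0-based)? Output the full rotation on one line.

All 16 rotations (rotation i = S[i:]+S[:i]):
  rot[0] = xxxxyxxxxxxyyyy$
  rot[1] = xxxyxxxxxxyyyy$x
  rot[2] = xxyxxxxxxyyyy$xx
  rot[3] = xyxxxxxxyyyy$xxx
  rot[4] = yxxxxxxyyyy$xxxx
  rot[5] = xxxxxxyyyy$xxxxy
  rot[6] = xxxxxyyyy$xxxxyx
  rot[7] = xxxxyyyy$xxxxyxx
  rot[8] = xxxyyyy$xxxxyxxx
  rot[9] = xxyyyy$xxxxyxxxx
  rot[10] = xyyyy$xxxxyxxxxx
  rot[11] = yyyy$xxxxyxxxxxx
  rot[12] = yyy$xxxxyxxxxxxy
  rot[13] = yy$xxxxyxxxxxxyy
  rot[14] = y$xxxxyxxxxxxyyy
  rot[15] = $xxxxyxxxxxxyyyy
Sorted (with $ < everything):
  sorted[0] = $xxxxyxxxxxxyyyy
  sorted[1] = xxxxxxyyyy$xxxxy
  sorted[2] = xxxxxyyyy$xxxxyx
  sorted[3] = xxxxyxxxxxxyyyy$
  sorted[4] = xxxxyyyy$xxxxyxx
  sorted[5] = xxxyxxxxxxyyyy$x
  sorted[6] = xxxyyyy$xxxxyxxx
  sorted[7] = xxyxxxxxxyyyy$xx
  sorted[8] = xxyyyy$xxxxyxxxx
  sorted[9] = xyxxxxxxyyyy$xxx
  sorted[10] = xyyyy$xxxxyxxxxx
  sorted[11] = y$xxxxyxxxxxxyyy
  sorted[12] = yxxxxxxyyyy$xxxx
  sorted[13] = yy$xxxxyxxxxxxyy
  sorted[14] = yyy$xxxxyxxxxxxy
  sorted[15] = yyyy$xxxxyxxxxxx
sorted[11] = y$xxxxyxxxxxxyyy

Answer: y$xxxxyxxxxxxyyy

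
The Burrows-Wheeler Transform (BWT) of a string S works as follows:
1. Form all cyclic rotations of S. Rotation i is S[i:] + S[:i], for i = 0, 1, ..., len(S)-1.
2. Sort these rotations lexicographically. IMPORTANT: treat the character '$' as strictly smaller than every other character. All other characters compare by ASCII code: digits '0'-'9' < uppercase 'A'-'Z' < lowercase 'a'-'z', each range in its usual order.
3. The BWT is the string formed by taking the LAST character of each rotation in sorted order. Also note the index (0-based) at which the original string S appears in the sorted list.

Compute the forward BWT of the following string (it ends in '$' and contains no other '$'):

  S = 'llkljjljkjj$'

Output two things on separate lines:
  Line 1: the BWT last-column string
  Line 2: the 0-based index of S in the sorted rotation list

Answer: jjklljjlkjl$
11

Derivation:
All 12 rotations (rotation i = S[i:]+S[:i]):
  rot[0] = llkljjljkjj$
  rot[1] = lkljjljkjj$l
  rot[2] = kljjljkjj$ll
  rot[3] = ljjljkjj$llk
  rot[4] = jjljkjj$llkl
  rot[5] = jljkjj$llklj
  rot[6] = ljkjj$llkljj
  rot[7] = jkjj$llkljjl
  rot[8] = kjj$llkljjlj
  rot[9] = jj$llkljjljk
  rot[10] = j$llkljjljkj
  rot[11] = $llkljjljkjj
Sorted (with $ < everything):
  sorted[0] = $llkljjljkjj  (last char: 'j')
  sorted[1] = j$llkljjljkj  (last char: 'j')
  sorted[2] = jj$llkljjljk  (last char: 'k')
  sorted[3] = jjljkjj$llkl  (last char: 'l')
  sorted[4] = jkjj$llkljjl  (last char: 'l')
  sorted[5] = jljkjj$llklj  (last char: 'j')
  sorted[6] = kjj$llkljjlj  (last char: 'j')
  sorted[7] = kljjljkjj$ll  (last char: 'l')
  sorted[8] = ljjljkjj$llk  (last char: 'k')
  sorted[9] = ljkjj$llkljj  (last char: 'j')
  sorted[10] = lkljjljkjj$l  (last char: 'l')
  sorted[11] = llkljjljkjj$  (last char: '$')
Last column: jjklljjlkjl$
Original string S is at sorted index 11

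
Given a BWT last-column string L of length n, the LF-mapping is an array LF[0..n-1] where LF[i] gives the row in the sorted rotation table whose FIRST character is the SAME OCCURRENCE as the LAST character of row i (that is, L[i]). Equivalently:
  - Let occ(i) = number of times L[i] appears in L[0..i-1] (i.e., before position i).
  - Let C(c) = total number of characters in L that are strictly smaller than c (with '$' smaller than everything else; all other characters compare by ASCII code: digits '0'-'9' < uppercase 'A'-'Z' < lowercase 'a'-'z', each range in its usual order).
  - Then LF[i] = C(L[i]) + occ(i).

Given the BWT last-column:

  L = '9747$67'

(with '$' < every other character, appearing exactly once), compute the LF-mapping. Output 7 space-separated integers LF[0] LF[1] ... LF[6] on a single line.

Char counts: '$':1, '4':1, '6':1, '7':3, '9':1
C (first-col start): C('$')=0, C('4')=1, C('6')=2, C('7')=3, C('9')=6
L[0]='9': occ=0, LF[0]=C('9')+0=6+0=6
L[1]='7': occ=0, LF[1]=C('7')+0=3+0=3
L[2]='4': occ=0, LF[2]=C('4')+0=1+0=1
L[3]='7': occ=1, LF[3]=C('7')+1=3+1=4
L[4]='$': occ=0, LF[4]=C('$')+0=0+0=0
L[5]='6': occ=0, LF[5]=C('6')+0=2+0=2
L[6]='7': occ=2, LF[6]=C('7')+2=3+2=5

Answer: 6 3 1 4 0 2 5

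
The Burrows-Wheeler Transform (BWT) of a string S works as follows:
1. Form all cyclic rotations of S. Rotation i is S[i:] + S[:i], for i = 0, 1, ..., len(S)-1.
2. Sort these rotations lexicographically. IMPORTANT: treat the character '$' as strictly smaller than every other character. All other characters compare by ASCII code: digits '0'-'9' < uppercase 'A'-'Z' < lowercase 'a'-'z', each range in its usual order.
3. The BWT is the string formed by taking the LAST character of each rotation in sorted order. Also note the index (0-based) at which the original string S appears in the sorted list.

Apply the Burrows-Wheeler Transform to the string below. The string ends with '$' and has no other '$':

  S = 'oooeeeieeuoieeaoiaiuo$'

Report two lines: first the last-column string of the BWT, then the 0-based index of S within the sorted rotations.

All 22 rotations (rotation i = S[i:]+S[:i]):
  rot[0] = oooeeeieeuoieeaoiaiuo$
  rot[1] = ooeeeieeuoieeaoiaiuo$o
  rot[2] = oeeeieeuoieeaoiaiuo$oo
  rot[3] = eeeieeuoieeaoiaiuo$ooo
  rot[4] = eeieeuoieeaoiaiuo$oooe
  rot[5] = eieeuoieeaoiaiuo$oooee
  rot[6] = ieeuoieeaoiaiuo$oooeee
  rot[7] = eeuoieeaoiaiuo$oooeeei
  rot[8] = euoieeaoiaiuo$oooeeeie
  rot[9] = uoieeaoiaiuo$oooeeeiee
  rot[10] = oieeaoiaiuo$oooeeeieeu
  rot[11] = ieeaoiaiuo$oooeeeieeuo
  rot[12] = eeaoiaiuo$oooeeeieeuoi
  rot[13] = eaoiaiuo$oooeeeieeuoie
  rot[14] = aoiaiuo$oooeeeieeuoiee
  rot[15] = oiaiuo$oooeeeieeuoieea
  rot[16] = iaiuo$oooeeeieeuoieeao
  rot[17] = aiuo$oooeeeieeuoieeaoi
  rot[18] = iuo$oooeeeieeuoieeaoia
  rot[19] = uo$oooeeeieeuoieeaoiai
  rot[20] = o$oooeeeieeuoieeaoiaiu
  rot[21] = $oooeeeieeuoieeaoiaiuo
Sorted (with $ < everything):
  sorted[0] = $oooeeeieeuoieeaoiaiuo  (last char: 'o')
  sorted[1] = aiuo$oooeeeieeuoieeaoi  (last char: 'i')
  sorted[2] = aoiaiuo$oooeeeieeuoiee  (last char: 'e')
  sorted[3] = eaoiaiuo$oooeeeieeuoie  (last char: 'e')
  sorted[4] = eeaoiaiuo$oooeeeieeuoi  (last char: 'i')
  sorted[5] = eeeieeuoieeaoiaiuo$ooo  (last char: 'o')
  sorted[6] = eeieeuoieeaoiaiuo$oooe  (last char: 'e')
  sorted[7] = eeuoieeaoiaiuo$oooeeei  (last char: 'i')
  sorted[8] = eieeuoieeaoiaiuo$oooee  (last char: 'e')
  sorted[9] = euoieeaoiaiuo$oooeeeie  (last char: 'e')
  sorted[10] = iaiuo$oooeeeieeuoieeao  (last char: 'o')
  sorted[11] = ieeaoiaiuo$oooeeeieeuo  (last char: 'o')
  sorted[12] = ieeuoieeaoiaiuo$oooeee  (last char: 'e')
  sorted[13] = iuo$oooeeeieeuoieeaoia  (last char: 'a')
  sorted[14] = o$oooeeeieeuoieeaoiaiu  (last char: 'u')
  sorted[15] = oeeeieeuoieeaoiaiuo$oo  (last char: 'o')
  sorted[16] = oiaiuo$oooeeeieeuoieea  (last char: 'a')
  sorted[17] = oieeaoiaiuo$oooeeeieeu  (last char: 'u')
  sorted[18] = ooeeeieeuoieeaoiaiuo$o  (last char: 'o')
  sorted[19] = oooeeeieeuoieeaoiaiuo$  (last char: '$')
  sorted[20] = uo$oooeeeieeuoieeaoiai  (last char: 'i')
  sorted[21] = uoieeaoiaiuo$oooeeeiee  (last char: 'e')
Last column: oieeioeieeooeauoauo$ie
Original string S is at sorted index 19

Answer: oieeioeieeooeauoauo$ie
19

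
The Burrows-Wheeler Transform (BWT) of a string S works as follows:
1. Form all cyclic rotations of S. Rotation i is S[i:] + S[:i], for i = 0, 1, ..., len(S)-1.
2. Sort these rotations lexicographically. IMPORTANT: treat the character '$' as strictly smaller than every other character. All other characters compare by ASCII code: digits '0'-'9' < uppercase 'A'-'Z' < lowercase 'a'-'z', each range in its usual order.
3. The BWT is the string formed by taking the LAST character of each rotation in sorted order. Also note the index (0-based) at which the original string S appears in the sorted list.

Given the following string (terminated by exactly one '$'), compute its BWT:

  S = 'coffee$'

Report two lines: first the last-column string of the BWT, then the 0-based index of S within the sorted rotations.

Answer: e$effoc
1

Derivation:
All 7 rotations (rotation i = S[i:]+S[:i]):
  rot[0] = coffee$
  rot[1] = offee$c
  rot[2] = ffee$co
  rot[3] = fee$cof
  rot[4] = ee$coff
  rot[5] = e$coffe
  rot[6] = $coffee
Sorted (with $ < everything):
  sorted[0] = $coffee  (last char: 'e')
  sorted[1] = coffee$  (last char: '$')
  sorted[2] = e$coffe  (last char: 'e')
  sorted[3] = ee$coff  (last char: 'f')
  sorted[4] = fee$cof  (last char: 'f')
  sorted[5] = ffee$co  (last char: 'o')
  sorted[6] = offee$c  (last char: 'c')
Last column: e$effoc
Original string S is at sorted index 1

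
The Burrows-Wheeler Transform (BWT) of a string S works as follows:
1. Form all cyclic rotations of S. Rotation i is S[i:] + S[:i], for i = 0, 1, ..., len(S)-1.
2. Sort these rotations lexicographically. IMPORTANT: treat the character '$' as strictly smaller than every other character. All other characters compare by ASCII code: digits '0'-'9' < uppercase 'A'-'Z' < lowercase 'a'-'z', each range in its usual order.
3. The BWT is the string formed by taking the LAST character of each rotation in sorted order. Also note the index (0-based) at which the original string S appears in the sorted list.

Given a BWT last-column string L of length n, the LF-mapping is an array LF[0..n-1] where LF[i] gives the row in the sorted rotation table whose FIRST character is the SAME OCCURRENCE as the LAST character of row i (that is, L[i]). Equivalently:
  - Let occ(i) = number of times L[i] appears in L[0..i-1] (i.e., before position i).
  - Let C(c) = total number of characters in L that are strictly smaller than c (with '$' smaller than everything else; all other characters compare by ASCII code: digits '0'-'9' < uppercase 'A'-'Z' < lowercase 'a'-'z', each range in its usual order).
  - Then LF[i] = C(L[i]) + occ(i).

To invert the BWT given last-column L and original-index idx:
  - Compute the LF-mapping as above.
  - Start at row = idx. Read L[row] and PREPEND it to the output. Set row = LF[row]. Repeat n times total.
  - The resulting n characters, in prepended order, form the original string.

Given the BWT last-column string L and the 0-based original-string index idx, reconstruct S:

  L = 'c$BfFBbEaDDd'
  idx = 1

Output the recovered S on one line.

LF mapping: 9 0 1 11 6 2 8 5 7 3 4 10
Walk LF starting at row 1, prepending L[row]:
  step 1: row=1, L[1]='$', prepend. Next row=LF[1]=0
  step 2: row=0, L[0]='c', prepend. Next row=LF[0]=9
  step 3: row=9, L[9]='D', prepend. Next row=LF[9]=3
  step 4: row=3, L[3]='f', prepend. Next row=LF[3]=11
  step 5: row=11, L[11]='d', prepend. Next row=LF[11]=10
  step 6: row=10, L[10]='D', prepend. Next row=LF[10]=4
  step 7: row=4, L[4]='F', prepend. Next row=LF[4]=6
  step 8: row=6, L[6]='b', prepend. Next row=LF[6]=8
  step 9: row=8, L[8]='a', prepend. Next row=LF[8]=7
  step 10: row=7, L[7]='E', prepend. Next row=LF[7]=5
  step 11: row=5, L[5]='B', prepend. Next row=LF[5]=2
  step 12: row=2, L[2]='B', prepend. Next row=LF[2]=1
Reversed output: BBEabFDdfDc$

Answer: BBEabFDdfDc$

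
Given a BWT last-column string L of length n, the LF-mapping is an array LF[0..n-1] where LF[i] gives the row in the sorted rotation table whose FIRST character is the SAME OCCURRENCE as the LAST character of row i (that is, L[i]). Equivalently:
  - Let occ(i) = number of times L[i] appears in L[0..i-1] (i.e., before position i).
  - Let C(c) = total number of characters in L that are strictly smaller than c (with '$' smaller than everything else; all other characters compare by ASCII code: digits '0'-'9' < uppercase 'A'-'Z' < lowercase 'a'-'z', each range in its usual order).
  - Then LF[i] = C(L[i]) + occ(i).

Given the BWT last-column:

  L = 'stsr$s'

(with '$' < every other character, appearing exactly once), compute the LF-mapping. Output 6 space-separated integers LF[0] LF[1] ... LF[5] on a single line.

Char counts: '$':1, 'r':1, 's':3, 't':1
C (first-col start): C('$')=0, C('r')=1, C('s')=2, C('t')=5
L[0]='s': occ=0, LF[0]=C('s')+0=2+0=2
L[1]='t': occ=0, LF[1]=C('t')+0=5+0=5
L[2]='s': occ=1, LF[2]=C('s')+1=2+1=3
L[3]='r': occ=0, LF[3]=C('r')+0=1+0=1
L[4]='$': occ=0, LF[4]=C('$')+0=0+0=0
L[5]='s': occ=2, LF[5]=C('s')+2=2+2=4

Answer: 2 5 3 1 0 4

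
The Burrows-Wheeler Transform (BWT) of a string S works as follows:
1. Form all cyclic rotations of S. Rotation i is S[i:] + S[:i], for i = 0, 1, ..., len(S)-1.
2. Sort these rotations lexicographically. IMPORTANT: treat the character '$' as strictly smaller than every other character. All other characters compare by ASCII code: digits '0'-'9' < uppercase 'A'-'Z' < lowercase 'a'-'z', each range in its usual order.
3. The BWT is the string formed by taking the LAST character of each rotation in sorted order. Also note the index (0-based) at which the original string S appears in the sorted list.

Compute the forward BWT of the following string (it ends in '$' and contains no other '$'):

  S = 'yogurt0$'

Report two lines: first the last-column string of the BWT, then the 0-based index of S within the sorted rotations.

All 8 rotations (rotation i = S[i:]+S[:i]):
  rot[0] = yogurt0$
  rot[1] = ogurt0$y
  rot[2] = gurt0$yo
  rot[3] = urt0$yog
  rot[4] = rt0$yogu
  rot[5] = t0$yogur
  rot[6] = 0$yogurt
  rot[7] = $yogurt0
Sorted (with $ < everything):
  sorted[0] = $yogurt0  (last char: '0')
  sorted[1] = 0$yogurt  (last char: 't')
  sorted[2] = gurt0$yo  (last char: 'o')
  sorted[3] = ogurt0$y  (last char: 'y')
  sorted[4] = rt0$yogu  (last char: 'u')
  sorted[5] = t0$yogur  (last char: 'r')
  sorted[6] = urt0$yog  (last char: 'g')
  sorted[7] = yogurt0$  (last char: '$')
Last column: 0toyurg$
Original string S is at sorted index 7

Answer: 0toyurg$
7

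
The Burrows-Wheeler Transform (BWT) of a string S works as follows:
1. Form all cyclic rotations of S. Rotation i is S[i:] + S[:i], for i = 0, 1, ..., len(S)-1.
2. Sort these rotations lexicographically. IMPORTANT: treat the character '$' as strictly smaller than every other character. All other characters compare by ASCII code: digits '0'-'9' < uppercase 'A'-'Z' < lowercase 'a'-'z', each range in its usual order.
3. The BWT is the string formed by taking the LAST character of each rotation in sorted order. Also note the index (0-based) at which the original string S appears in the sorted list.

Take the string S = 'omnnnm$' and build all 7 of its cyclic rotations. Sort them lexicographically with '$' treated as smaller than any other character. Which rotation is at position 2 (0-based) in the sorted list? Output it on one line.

All 7 rotations (rotation i = S[i:]+S[:i]):
  rot[0] = omnnnm$
  rot[1] = mnnnm$o
  rot[2] = nnnm$om
  rot[3] = nnm$omn
  rot[4] = nm$omnn
  rot[5] = m$omnnn
  rot[6] = $omnnnm
Sorted (with $ < everything):
  sorted[0] = $omnnnm
  sorted[1] = m$omnnn
  sorted[2] = mnnnm$o
  sorted[3] = nm$omnn
  sorted[4] = nnm$omn
  sorted[5] = nnnm$om
  sorted[6] = omnnnm$
sorted[2] = mnnnm$o

Answer: mnnnm$o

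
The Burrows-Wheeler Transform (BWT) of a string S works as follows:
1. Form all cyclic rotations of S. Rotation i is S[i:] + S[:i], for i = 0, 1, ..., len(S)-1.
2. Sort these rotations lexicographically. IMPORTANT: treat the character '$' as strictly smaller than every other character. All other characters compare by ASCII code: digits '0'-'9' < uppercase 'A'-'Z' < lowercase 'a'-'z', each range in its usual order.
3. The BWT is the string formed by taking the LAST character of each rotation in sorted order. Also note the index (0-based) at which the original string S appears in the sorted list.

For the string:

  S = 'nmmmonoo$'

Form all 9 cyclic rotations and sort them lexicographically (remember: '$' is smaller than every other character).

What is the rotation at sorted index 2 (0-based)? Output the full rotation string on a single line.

All 9 rotations (rotation i = S[i:]+S[:i]):
  rot[0] = nmmmonoo$
  rot[1] = mmmonoo$n
  rot[2] = mmonoo$nm
  rot[3] = monoo$nmm
  rot[4] = onoo$nmmm
  rot[5] = noo$nmmmo
  rot[6] = oo$nmmmon
  rot[7] = o$nmmmono
  rot[8] = $nmmmonoo
Sorted (with $ < everything):
  sorted[0] = $nmmmonoo
  sorted[1] = mmmonoo$n
  sorted[2] = mmonoo$nm
  sorted[3] = monoo$nmm
  sorted[4] = nmmmonoo$
  sorted[5] = noo$nmmmo
  sorted[6] = o$nmmmono
  sorted[7] = onoo$nmmm
  sorted[8] = oo$nmmmon
sorted[2] = mmonoo$nm

Answer: mmonoo$nm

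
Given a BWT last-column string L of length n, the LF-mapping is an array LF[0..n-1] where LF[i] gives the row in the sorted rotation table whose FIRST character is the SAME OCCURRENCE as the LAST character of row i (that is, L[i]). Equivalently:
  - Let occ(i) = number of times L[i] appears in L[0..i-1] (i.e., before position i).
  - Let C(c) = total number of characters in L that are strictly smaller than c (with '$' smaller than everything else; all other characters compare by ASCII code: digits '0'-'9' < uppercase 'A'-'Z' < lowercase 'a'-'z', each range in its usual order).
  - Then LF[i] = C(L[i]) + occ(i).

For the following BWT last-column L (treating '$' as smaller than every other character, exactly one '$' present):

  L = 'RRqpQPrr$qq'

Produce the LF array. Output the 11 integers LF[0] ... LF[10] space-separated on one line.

Answer: 3 4 6 5 2 1 9 10 0 7 8

Derivation:
Char counts: '$':1, 'P':1, 'Q':1, 'R':2, 'p':1, 'q':3, 'r':2
C (first-col start): C('$')=0, C('P')=1, C('Q')=2, C('R')=3, C('p')=5, C('q')=6, C('r')=9
L[0]='R': occ=0, LF[0]=C('R')+0=3+0=3
L[1]='R': occ=1, LF[1]=C('R')+1=3+1=4
L[2]='q': occ=0, LF[2]=C('q')+0=6+0=6
L[3]='p': occ=0, LF[3]=C('p')+0=5+0=5
L[4]='Q': occ=0, LF[4]=C('Q')+0=2+0=2
L[5]='P': occ=0, LF[5]=C('P')+0=1+0=1
L[6]='r': occ=0, LF[6]=C('r')+0=9+0=9
L[7]='r': occ=1, LF[7]=C('r')+1=9+1=10
L[8]='$': occ=0, LF[8]=C('$')+0=0+0=0
L[9]='q': occ=1, LF[9]=C('q')+1=6+1=7
L[10]='q': occ=2, LF[10]=C('q')+2=6+2=8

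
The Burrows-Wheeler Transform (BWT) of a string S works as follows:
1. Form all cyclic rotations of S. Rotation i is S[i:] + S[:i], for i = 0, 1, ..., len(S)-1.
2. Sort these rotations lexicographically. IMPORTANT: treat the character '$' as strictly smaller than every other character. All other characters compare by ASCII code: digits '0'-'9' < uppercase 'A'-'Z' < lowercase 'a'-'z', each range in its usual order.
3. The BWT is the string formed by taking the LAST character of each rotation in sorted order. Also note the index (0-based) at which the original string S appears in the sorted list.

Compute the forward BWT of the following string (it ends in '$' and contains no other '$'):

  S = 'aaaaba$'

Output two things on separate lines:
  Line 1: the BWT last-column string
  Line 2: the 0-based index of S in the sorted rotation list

Answer: ab$aaaa
2

Derivation:
All 7 rotations (rotation i = S[i:]+S[:i]):
  rot[0] = aaaaba$
  rot[1] = aaaba$a
  rot[2] = aaba$aa
  rot[3] = aba$aaa
  rot[4] = ba$aaaa
  rot[5] = a$aaaab
  rot[6] = $aaaaba
Sorted (with $ < everything):
  sorted[0] = $aaaaba  (last char: 'a')
  sorted[1] = a$aaaab  (last char: 'b')
  sorted[2] = aaaaba$  (last char: '$')
  sorted[3] = aaaba$a  (last char: 'a')
  sorted[4] = aaba$aa  (last char: 'a')
  sorted[5] = aba$aaa  (last char: 'a')
  sorted[6] = ba$aaaa  (last char: 'a')
Last column: ab$aaaa
Original string S is at sorted index 2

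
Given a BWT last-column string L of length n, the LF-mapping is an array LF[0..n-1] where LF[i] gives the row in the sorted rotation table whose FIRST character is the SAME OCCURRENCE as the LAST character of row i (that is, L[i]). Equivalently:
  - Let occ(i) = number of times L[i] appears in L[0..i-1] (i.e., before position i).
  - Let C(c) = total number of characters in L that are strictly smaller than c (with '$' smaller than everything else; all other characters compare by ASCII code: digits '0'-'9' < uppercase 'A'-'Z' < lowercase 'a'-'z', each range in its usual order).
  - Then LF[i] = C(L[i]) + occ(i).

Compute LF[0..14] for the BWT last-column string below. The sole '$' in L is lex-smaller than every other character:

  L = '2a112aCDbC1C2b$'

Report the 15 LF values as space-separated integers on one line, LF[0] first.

Char counts: '$':1, '1':3, '2':3, 'C':3, 'D':1, 'a':2, 'b':2
C (first-col start): C('$')=0, C('1')=1, C('2')=4, C('C')=7, C('D')=10, C('a')=11, C('b')=13
L[0]='2': occ=0, LF[0]=C('2')+0=4+0=4
L[1]='a': occ=0, LF[1]=C('a')+0=11+0=11
L[2]='1': occ=0, LF[2]=C('1')+0=1+0=1
L[3]='1': occ=1, LF[3]=C('1')+1=1+1=2
L[4]='2': occ=1, LF[4]=C('2')+1=4+1=5
L[5]='a': occ=1, LF[5]=C('a')+1=11+1=12
L[6]='C': occ=0, LF[6]=C('C')+0=7+0=7
L[7]='D': occ=0, LF[7]=C('D')+0=10+0=10
L[8]='b': occ=0, LF[8]=C('b')+0=13+0=13
L[9]='C': occ=1, LF[9]=C('C')+1=7+1=8
L[10]='1': occ=2, LF[10]=C('1')+2=1+2=3
L[11]='C': occ=2, LF[11]=C('C')+2=7+2=9
L[12]='2': occ=2, LF[12]=C('2')+2=4+2=6
L[13]='b': occ=1, LF[13]=C('b')+1=13+1=14
L[14]='$': occ=0, LF[14]=C('$')+0=0+0=0

Answer: 4 11 1 2 5 12 7 10 13 8 3 9 6 14 0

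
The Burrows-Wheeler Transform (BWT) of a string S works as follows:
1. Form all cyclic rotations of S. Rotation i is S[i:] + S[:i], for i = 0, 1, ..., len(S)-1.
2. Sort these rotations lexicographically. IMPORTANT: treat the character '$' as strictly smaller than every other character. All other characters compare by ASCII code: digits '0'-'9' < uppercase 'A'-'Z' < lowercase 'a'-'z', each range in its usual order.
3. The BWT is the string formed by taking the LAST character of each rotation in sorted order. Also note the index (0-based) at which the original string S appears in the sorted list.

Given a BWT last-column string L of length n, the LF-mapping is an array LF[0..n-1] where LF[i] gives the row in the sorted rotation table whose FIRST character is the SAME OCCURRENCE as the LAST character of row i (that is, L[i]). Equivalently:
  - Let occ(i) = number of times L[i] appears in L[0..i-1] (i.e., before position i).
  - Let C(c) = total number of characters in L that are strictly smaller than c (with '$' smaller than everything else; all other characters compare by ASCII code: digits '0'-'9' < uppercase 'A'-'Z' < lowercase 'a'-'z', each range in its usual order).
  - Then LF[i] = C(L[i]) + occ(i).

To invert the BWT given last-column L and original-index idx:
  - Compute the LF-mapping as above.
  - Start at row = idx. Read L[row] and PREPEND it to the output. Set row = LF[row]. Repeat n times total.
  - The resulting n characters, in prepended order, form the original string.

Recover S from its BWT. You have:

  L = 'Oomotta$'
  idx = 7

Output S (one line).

LF mapping: 1 4 3 5 6 7 2 0
Walk LF starting at row 7, prepending L[row]:
  step 1: row=7, L[7]='$', prepend. Next row=LF[7]=0
  step 2: row=0, L[0]='O', prepend. Next row=LF[0]=1
  step 3: row=1, L[1]='o', prepend. Next row=LF[1]=4
  step 4: row=4, L[4]='t', prepend. Next row=LF[4]=6
  step 5: row=6, L[6]='a', prepend. Next row=LF[6]=2
  step 6: row=2, L[2]='m', prepend. Next row=LF[2]=3
  step 7: row=3, L[3]='o', prepend. Next row=LF[3]=5
  step 8: row=5, L[5]='t', prepend. Next row=LF[5]=7
Reversed output: tomatoO$

Answer: tomatoO$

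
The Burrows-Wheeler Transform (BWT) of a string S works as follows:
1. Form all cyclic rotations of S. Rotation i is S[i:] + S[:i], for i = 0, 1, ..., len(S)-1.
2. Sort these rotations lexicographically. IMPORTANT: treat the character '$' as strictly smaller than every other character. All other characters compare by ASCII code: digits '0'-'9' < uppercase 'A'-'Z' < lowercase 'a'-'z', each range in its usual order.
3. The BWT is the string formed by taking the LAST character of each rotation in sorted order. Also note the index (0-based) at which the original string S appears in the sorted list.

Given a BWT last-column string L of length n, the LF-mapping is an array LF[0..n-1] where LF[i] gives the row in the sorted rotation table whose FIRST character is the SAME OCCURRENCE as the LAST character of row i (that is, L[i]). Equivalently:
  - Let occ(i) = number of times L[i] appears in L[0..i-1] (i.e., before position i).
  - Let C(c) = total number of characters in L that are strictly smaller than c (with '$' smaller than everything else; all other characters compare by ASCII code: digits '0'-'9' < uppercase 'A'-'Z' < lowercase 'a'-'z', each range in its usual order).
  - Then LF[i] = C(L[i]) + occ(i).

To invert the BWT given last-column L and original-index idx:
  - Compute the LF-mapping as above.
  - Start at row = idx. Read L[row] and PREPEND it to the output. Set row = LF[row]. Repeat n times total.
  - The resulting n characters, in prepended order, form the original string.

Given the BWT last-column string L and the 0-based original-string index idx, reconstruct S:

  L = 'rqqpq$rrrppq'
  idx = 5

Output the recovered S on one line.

LF mapping: 8 4 5 1 6 0 9 10 11 2 3 7
Walk LF starting at row 5, prepending L[row]:
  step 1: row=5, L[5]='$', prepend. Next row=LF[5]=0
  step 2: row=0, L[0]='r', prepend. Next row=LF[0]=8
  step 3: row=8, L[8]='r', prepend. Next row=LF[8]=11
  step 4: row=11, L[11]='q', prepend. Next row=LF[11]=7
  step 5: row=7, L[7]='r', prepend. Next row=LF[7]=10
  step 6: row=10, L[10]='p', prepend. Next row=LF[10]=3
  step 7: row=3, L[3]='p', prepend. Next row=LF[3]=1
  step 8: row=1, L[1]='q', prepend. Next row=LF[1]=4
  step 9: row=4, L[4]='q', prepend. Next row=LF[4]=6
  step 10: row=6, L[6]='r', prepend. Next row=LF[6]=9
  step 11: row=9, L[9]='p', prepend. Next row=LF[9]=2
  step 12: row=2, L[2]='q', prepend. Next row=LF[2]=5
Reversed output: qprqqpprqrr$

Answer: qprqqpprqrr$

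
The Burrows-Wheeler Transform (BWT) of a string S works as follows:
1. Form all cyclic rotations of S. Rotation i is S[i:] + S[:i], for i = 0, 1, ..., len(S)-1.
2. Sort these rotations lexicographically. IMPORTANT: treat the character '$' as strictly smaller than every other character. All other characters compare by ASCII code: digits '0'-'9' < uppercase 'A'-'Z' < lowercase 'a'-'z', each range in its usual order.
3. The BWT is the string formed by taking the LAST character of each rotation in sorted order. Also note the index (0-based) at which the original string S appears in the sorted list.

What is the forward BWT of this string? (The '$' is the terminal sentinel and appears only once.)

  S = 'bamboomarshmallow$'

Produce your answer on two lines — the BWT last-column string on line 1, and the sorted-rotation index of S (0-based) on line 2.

All 18 rotations (rotation i = S[i:]+S[:i]):
  rot[0] = bamboomarshmallow$
  rot[1] = amboomarshmallow$b
  rot[2] = mboomarshmallow$ba
  rot[3] = boomarshmallow$bam
  rot[4] = oomarshmallow$bamb
  rot[5] = omarshmallow$bambo
  rot[6] = marshmallow$bamboo
  rot[7] = arshmallow$bamboom
  rot[8] = rshmallow$bambooma
  rot[9] = shmallow$bamboomar
  rot[10] = hmallow$bamboomars
  rot[11] = mallow$bamboomarsh
  rot[12] = allow$bamboomarshm
  rot[13] = llow$bamboomarshma
  rot[14] = low$bamboomarshmal
  rot[15] = ow$bamboomarshmall
  rot[16] = w$bamboomarshmallo
  rot[17] = $bamboomarshmallow
Sorted (with $ < everything):
  sorted[0] = $bamboomarshmallow  (last char: 'w')
  sorted[1] = allow$bamboomarshm  (last char: 'm')
  sorted[2] = amboomarshmallow$b  (last char: 'b')
  sorted[3] = arshmallow$bamboom  (last char: 'm')
  sorted[4] = bamboomarshmallow$  (last char: '$')
  sorted[5] = boomarshmallow$bam  (last char: 'm')
  sorted[6] = hmallow$bamboomars  (last char: 's')
  sorted[7] = llow$bamboomarshma  (last char: 'a')
  sorted[8] = low$bamboomarshmal  (last char: 'l')
  sorted[9] = mallow$bamboomarsh  (last char: 'h')
  sorted[10] = marshmallow$bamboo  (last char: 'o')
  sorted[11] = mboomarshmallow$ba  (last char: 'a')
  sorted[12] = omarshmallow$bambo  (last char: 'o')
  sorted[13] = oomarshmallow$bamb  (last char: 'b')
  sorted[14] = ow$bamboomarshmall  (last char: 'l')
  sorted[15] = rshmallow$bambooma  (last char: 'a')
  sorted[16] = shmallow$bamboomar  (last char: 'r')
  sorted[17] = w$bamboomarshmallo  (last char: 'o')
Last column: wmbm$msalhoaoblaro
Original string S is at sorted index 4

Answer: wmbm$msalhoaoblaro
4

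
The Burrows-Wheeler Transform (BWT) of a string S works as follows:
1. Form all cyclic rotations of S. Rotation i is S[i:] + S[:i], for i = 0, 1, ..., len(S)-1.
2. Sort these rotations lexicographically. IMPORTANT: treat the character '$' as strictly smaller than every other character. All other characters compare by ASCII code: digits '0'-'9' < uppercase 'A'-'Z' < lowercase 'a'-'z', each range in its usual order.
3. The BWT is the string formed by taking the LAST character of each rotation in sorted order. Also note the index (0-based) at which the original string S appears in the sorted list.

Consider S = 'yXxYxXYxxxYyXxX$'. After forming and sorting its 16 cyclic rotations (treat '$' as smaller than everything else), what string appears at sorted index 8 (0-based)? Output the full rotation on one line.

All 16 rotations (rotation i = S[i:]+S[:i]):
  rot[0] = yXxYxXYxxxYyXxX$
  rot[1] = XxYxXYxxxYyXxX$y
  rot[2] = xYxXYxxxYyXxX$yX
  rot[3] = YxXYxxxYyXxX$yXx
  rot[4] = xXYxxxYyXxX$yXxY
  rot[5] = XYxxxYyXxX$yXxYx
  rot[6] = YxxxYyXxX$yXxYxX
  rot[7] = xxxYyXxX$yXxYxXY
  rot[8] = xxYyXxX$yXxYxXYx
  rot[9] = xYyXxX$yXxYxXYxx
  rot[10] = YyXxX$yXxYxXYxxx
  rot[11] = yXxX$yXxYxXYxxxY
  rot[12] = XxX$yXxYxXYxxxYy
  rot[13] = xX$yXxYxXYxxxYyX
  rot[14] = X$yXxYxXYxxxYyXx
  rot[15] = $yXxYxXYxxxYyXxX
Sorted (with $ < everything):
  sorted[0] = $yXxYxXYxxxYyXxX
  sorted[1] = X$yXxYxXYxxxYyXx
  sorted[2] = XYxxxYyXxX$yXxYx
  sorted[3] = XxX$yXxYxXYxxxYy
  sorted[4] = XxYxXYxxxYyXxX$y
  sorted[5] = YxXYxxxYyXxX$yXx
  sorted[6] = YxxxYyXxX$yXxYxX
  sorted[7] = YyXxX$yXxYxXYxxx
  sorted[8] = xX$yXxYxXYxxxYyX
  sorted[9] = xXYxxxYyXxX$yXxY
  sorted[10] = xYxXYxxxYyXxX$yX
  sorted[11] = xYyXxX$yXxYxXYxx
  sorted[12] = xxYyXxX$yXxYxXYx
  sorted[13] = xxxYyXxX$yXxYxXY
  sorted[14] = yXxX$yXxYxXYxxxY
  sorted[15] = yXxYxXYxxxYyXxX$
sorted[8] = xX$yXxYxXYxxxYyX

Answer: xX$yXxYxXYxxxYyX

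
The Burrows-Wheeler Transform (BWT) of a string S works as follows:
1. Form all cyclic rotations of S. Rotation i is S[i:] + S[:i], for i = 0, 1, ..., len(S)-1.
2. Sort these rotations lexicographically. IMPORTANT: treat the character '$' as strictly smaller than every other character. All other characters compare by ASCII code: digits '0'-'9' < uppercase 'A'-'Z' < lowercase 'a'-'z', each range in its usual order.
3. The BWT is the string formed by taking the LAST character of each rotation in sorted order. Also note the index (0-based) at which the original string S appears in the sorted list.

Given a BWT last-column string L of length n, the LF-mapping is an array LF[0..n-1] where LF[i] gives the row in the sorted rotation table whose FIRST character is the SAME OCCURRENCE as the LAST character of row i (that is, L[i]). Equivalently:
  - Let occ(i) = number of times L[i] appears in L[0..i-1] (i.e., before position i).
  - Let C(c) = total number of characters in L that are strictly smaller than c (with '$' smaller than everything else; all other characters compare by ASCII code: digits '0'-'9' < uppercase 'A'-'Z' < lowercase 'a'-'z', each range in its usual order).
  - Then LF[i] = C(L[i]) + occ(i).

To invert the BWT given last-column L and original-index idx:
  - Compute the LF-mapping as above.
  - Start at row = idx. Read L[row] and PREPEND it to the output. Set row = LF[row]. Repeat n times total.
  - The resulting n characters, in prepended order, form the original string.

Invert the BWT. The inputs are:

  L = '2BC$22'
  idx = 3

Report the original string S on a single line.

LF mapping: 1 4 5 0 2 3
Walk LF starting at row 3, prepending L[row]:
  step 1: row=3, L[3]='$', prepend. Next row=LF[3]=0
  step 2: row=0, L[0]='2', prepend. Next row=LF[0]=1
  step 3: row=1, L[1]='B', prepend. Next row=LF[1]=4
  step 4: row=4, L[4]='2', prepend. Next row=LF[4]=2
  step 5: row=2, L[2]='C', prepend. Next row=LF[2]=5
  step 6: row=5, L[5]='2', prepend. Next row=LF[5]=3
Reversed output: 2C2B2$

Answer: 2C2B2$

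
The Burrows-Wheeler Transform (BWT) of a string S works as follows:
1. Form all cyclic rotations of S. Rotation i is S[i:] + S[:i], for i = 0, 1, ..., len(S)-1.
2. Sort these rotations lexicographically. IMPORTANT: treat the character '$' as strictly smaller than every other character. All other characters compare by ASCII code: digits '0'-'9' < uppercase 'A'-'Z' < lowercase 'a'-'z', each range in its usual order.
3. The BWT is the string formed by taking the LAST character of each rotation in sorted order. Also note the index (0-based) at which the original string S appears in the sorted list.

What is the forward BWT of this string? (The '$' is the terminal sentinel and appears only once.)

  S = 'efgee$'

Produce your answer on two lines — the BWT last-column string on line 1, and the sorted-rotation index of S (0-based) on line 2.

Answer: eeg$ef
3

Derivation:
All 6 rotations (rotation i = S[i:]+S[:i]):
  rot[0] = efgee$
  rot[1] = fgee$e
  rot[2] = gee$ef
  rot[3] = ee$efg
  rot[4] = e$efge
  rot[5] = $efgee
Sorted (with $ < everything):
  sorted[0] = $efgee  (last char: 'e')
  sorted[1] = e$efge  (last char: 'e')
  sorted[2] = ee$efg  (last char: 'g')
  sorted[3] = efgee$  (last char: '$')
  sorted[4] = fgee$e  (last char: 'e')
  sorted[5] = gee$ef  (last char: 'f')
Last column: eeg$ef
Original string S is at sorted index 3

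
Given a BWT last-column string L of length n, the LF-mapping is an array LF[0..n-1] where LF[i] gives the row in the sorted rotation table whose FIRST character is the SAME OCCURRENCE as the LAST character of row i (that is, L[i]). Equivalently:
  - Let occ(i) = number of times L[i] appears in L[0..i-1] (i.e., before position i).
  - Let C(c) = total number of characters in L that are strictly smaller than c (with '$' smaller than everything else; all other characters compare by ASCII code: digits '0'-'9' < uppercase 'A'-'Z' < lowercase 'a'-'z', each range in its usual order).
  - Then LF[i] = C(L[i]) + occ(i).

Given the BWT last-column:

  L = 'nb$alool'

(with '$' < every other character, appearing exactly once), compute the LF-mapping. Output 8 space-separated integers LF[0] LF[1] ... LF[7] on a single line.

Char counts: '$':1, 'a':1, 'b':1, 'l':2, 'n':1, 'o':2
C (first-col start): C('$')=0, C('a')=1, C('b')=2, C('l')=3, C('n')=5, C('o')=6
L[0]='n': occ=0, LF[0]=C('n')+0=5+0=5
L[1]='b': occ=0, LF[1]=C('b')+0=2+0=2
L[2]='$': occ=0, LF[2]=C('$')+0=0+0=0
L[3]='a': occ=0, LF[3]=C('a')+0=1+0=1
L[4]='l': occ=0, LF[4]=C('l')+0=3+0=3
L[5]='o': occ=0, LF[5]=C('o')+0=6+0=6
L[6]='o': occ=1, LF[6]=C('o')+1=6+1=7
L[7]='l': occ=1, LF[7]=C('l')+1=3+1=4

Answer: 5 2 0 1 3 6 7 4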